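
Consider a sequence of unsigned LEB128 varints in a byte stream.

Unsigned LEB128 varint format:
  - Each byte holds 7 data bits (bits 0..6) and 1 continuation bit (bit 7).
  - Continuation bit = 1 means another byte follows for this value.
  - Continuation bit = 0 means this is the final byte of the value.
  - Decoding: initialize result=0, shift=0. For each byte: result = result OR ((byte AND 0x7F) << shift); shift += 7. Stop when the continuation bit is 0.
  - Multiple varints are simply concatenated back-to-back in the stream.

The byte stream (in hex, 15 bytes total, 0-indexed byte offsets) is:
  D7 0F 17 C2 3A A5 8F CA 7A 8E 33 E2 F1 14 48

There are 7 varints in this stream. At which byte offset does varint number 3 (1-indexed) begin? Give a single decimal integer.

Answer: 3

Derivation:
  byte[0]=0xD7 cont=1 payload=0x57=87: acc |= 87<<0 -> acc=87 shift=7
  byte[1]=0x0F cont=0 payload=0x0F=15: acc |= 15<<7 -> acc=2007 shift=14 [end]
Varint 1: bytes[0:2] = D7 0F -> value 2007 (2 byte(s))
  byte[2]=0x17 cont=0 payload=0x17=23: acc |= 23<<0 -> acc=23 shift=7 [end]
Varint 2: bytes[2:3] = 17 -> value 23 (1 byte(s))
  byte[3]=0xC2 cont=1 payload=0x42=66: acc |= 66<<0 -> acc=66 shift=7
  byte[4]=0x3A cont=0 payload=0x3A=58: acc |= 58<<7 -> acc=7490 shift=14 [end]
Varint 3: bytes[3:5] = C2 3A -> value 7490 (2 byte(s))
  byte[5]=0xA5 cont=1 payload=0x25=37: acc |= 37<<0 -> acc=37 shift=7
  byte[6]=0x8F cont=1 payload=0x0F=15: acc |= 15<<7 -> acc=1957 shift=14
  byte[7]=0xCA cont=1 payload=0x4A=74: acc |= 74<<14 -> acc=1214373 shift=21
  byte[8]=0x7A cont=0 payload=0x7A=122: acc |= 122<<21 -> acc=257066917 shift=28 [end]
Varint 4: bytes[5:9] = A5 8F CA 7A -> value 257066917 (4 byte(s))
  byte[9]=0x8E cont=1 payload=0x0E=14: acc |= 14<<0 -> acc=14 shift=7
  byte[10]=0x33 cont=0 payload=0x33=51: acc |= 51<<7 -> acc=6542 shift=14 [end]
Varint 5: bytes[9:11] = 8E 33 -> value 6542 (2 byte(s))
  byte[11]=0xE2 cont=1 payload=0x62=98: acc |= 98<<0 -> acc=98 shift=7
  byte[12]=0xF1 cont=1 payload=0x71=113: acc |= 113<<7 -> acc=14562 shift=14
  byte[13]=0x14 cont=0 payload=0x14=20: acc |= 20<<14 -> acc=342242 shift=21 [end]
Varint 6: bytes[11:14] = E2 F1 14 -> value 342242 (3 byte(s))
  byte[14]=0x48 cont=0 payload=0x48=72: acc |= 72<<0 -> acc=72 shift=7 [end]
Varint 7: bytes[14:15] = 48 -> value 72 (1 byte(s))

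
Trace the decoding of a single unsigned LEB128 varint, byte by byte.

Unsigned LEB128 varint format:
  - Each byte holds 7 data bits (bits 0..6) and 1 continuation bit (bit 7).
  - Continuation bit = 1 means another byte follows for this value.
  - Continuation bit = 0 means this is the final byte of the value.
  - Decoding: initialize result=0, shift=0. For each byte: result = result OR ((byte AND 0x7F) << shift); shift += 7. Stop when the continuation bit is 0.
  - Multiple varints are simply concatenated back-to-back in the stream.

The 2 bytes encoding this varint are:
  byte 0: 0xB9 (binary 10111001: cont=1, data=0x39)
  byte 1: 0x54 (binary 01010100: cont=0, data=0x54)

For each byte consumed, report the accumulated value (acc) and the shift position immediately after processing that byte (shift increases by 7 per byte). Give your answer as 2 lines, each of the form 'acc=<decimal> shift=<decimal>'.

byte 0=0xB9: payload=0x39=57, contrib = 57<<0 = 57; acc -> 57, shift -> 7
byte 1=0x54: payload=0x54=84, contrib = 84<<7 = 10752; acc -> 10809, shift -> 14

Answer: acc=57 shift=7
acc=10809 shift=14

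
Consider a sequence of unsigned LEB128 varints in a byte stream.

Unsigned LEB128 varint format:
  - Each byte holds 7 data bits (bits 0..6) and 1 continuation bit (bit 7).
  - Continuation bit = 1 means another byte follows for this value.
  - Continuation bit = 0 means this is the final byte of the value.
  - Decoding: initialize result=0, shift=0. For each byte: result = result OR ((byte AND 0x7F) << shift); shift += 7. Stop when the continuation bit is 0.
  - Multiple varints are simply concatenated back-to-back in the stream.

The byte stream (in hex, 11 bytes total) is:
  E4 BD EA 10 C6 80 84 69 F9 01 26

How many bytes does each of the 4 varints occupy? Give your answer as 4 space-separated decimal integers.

  byte[0]=0xE4 cont=1 payload=0x64=100: acc |= 100<<0 -> acc=100 shift=7
  byte[1]=0xBD cont=1 payload=0x3D=61: acc |= 61<<7 -> acc=7908 shift=14
  byte[2]=0xEA cont=1 payload=0x6A=106: acc |= 106<<14 -> acc=1744612 shift=21
  byte[3]=0x10 cont=0 payload=0x10=16: acc |= 16<<21 -> acc=35299044 shift=28 [end]
Varint 1: bytes[0:4] = E4 BD EA 10 -> value 35299044 (4 byte(s))
  byte[4]=0xC6 cont=1 payload=0x46=70: acc |= 70<<0 -> acc=70 shift=7
  byte[5]=0x80 cont=1 payload=0x00=0: acc |= 0<<7 -> acc=70 shift=14
  byte[6]=0x84 cont=1 payload=0x04=4: acc |= 4<<14 -> acc=65606 shift=21
  byte[7]=0x69 cont=0 payload=0x69=105: acc |= 105<<21 -> acc=220266566 shift=28 [end]
Varint 2: bytes[4:8] = C6 80 84 69 -> value 220266566 (4 byte(s))
  byte[8]=0xF9 cont=1 payload=0x79=121: acc |= 121<<0 -> acc=121 shift=7
  byte[9]=0x01 cont=0 payload=0x01=1: acc |= 1<<7 -> acc=249 shift=14 [end]
Varint 3: bytes[8:10] = F9 01 -> value 249 (2 byte(s))
  byte[10]=0x26 cont=0 payload=0x26=38: acc |= 38<<0 -> acc=38 shift=7 [end]
Varint 4: bytes[10:11] = 26 -> value 38 (1 byte(s))

Answer: 4 4 2 1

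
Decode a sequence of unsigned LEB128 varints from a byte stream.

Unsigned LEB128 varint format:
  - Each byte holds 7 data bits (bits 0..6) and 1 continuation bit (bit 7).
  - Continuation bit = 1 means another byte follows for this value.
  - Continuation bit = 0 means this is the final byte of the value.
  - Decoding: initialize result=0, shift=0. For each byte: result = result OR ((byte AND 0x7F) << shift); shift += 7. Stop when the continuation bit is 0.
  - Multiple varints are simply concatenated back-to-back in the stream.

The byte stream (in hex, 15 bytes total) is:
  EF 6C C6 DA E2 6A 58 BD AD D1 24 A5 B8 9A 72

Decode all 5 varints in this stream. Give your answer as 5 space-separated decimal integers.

Answer: 13935 223915334 88 76830397 239508517

Derivation:
  byte[0]=0xEF cont=1 payload=0x6F=111: acc |= 111<<0 -> acc=111 shift=7
  byte[1]=0x6C cont=0 payload=0x6C=108: acc |= 108<<7 -> acc=13935 shift=14 [end]
Varint 1: bytes[0:2] = EF 6C -> value 13935 (2 byte(s))
  byte[2]=0xC6 cont=1 payload=0x46=70: acc |= 70<<0 -> acc=70 shift=7
  byte[3]=0xDA cont=1 payload=0x5A=90: acc |= 90<<7 -> acc=11590 shift=14
  byte[4]=0xE2 cont=1 payload=0x62=98: acc |= 98<<14 -> acc=1617222 shift=21
  byte[5]=0x6A cont=0 payload=0x6A=106: acc |= 106<<21 -> acc=223915334 shift=28 [end]
Varint 2: bytes[2:6] = C6 DA E2 6A -> value 223915334 (4 byte(s))
  byte[6]=0x58 cont=0 payload=0x58=88: acc |= 88<<0 -> acc=88 shift=7 [end]
Varint 3: bytes[6:7] = 58 -> value 88 (1 byte(s))
  byte[7]=0xBD cont=1 payload=0x3D=61: acc |= 61<<0 -> acc=61 shift=7
  byte[8]=0xAD cont=1 payload=0x2D=45: acc |= 45<<7 -> acc=5821 shift=14
  byte[9]=0xD1 cont=1 payload=0x51=81: acc |= 81<<14 -> acc=1332925 shift=21
  byte[10]=0x24 cont=0 payload=0x24=36: acc |= 36<<21 -> acc=76830397 shift=28 [end]
Varint 4: bytes[7:11] = BD AD D1 24 -> value 76830397 (4 byte(s))
  byte[11]=0xA5 cont=1 payload=0x25=37: acc |= 37<<0 -> acc=37 shift=7
  byte[12]=0xB8 cont=1 payload=0x38=56: acc |= 56<<7 -> acc=7205 shift=14
  byte[13]=0x9A cont=1 payload=0x1A=26: acc |= 26<<14 -> acc=433189 shift=21
  byte[14]=0x72 cont=0 payload=0x72=114: acc |= 114<<21 -> acc=239508517 shift=28 [end]
Varint 5: bytes[11:15] = A5 B8 9A 72 -> value 239508517 (4 byte(s))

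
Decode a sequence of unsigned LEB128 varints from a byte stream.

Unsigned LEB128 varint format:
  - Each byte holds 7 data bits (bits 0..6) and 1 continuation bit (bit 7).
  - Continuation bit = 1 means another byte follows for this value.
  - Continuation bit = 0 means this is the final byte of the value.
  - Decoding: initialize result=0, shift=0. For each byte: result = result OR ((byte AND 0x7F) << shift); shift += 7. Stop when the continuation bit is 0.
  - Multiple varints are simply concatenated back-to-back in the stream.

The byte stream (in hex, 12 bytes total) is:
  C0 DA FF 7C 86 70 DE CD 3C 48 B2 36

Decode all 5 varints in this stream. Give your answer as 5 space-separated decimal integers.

Answer: 262139200 14342 992990 72 6962

Derivation:
  byte[0]=0xC0 cont=1 payload=0x40=64: acc |= 64<<0 -> acc=64 shift=7
  byte[1]=0xDA cont=1 payload=0x5A=90: acc |= 90<<7 -> acc=11584 shift=14
  byte[2]=0xFF cont=1 payload=0x7F=127: acc |= 127<<14 -> acc=2092352 shift=21
  byte[3]=0x7C cont=0 payload=0x7C=124: acc |= 124<<21 -> acc=262139200 shift=28 [end]
Varint 1: bytes[0:4] = C0 DA FF 7C -> value 262139200 (4 byte(s))
  byte[4]=0x86 cont=1 payload=0x06=6: acc |= 6<<0 -> acc=6 shift=7
  byte[5]=0x70 cont=0 payload=0x70=112: acc |= 112<<7 -> acc=14342 shift=14 [end]
Varint 2: bytes[4:6] = 86 70 -> value 14342 (2 byte(s))
  byte[6]=0xDE cont=1 payload=0x5E=94: acc |= 94<<0 -> acc=94 shift=7
  byte[7]=0xCD cont=1 payload=0x4D=77: acc |= 77<<7 -> acc=9950 shift=14
  byte[8]=0x3C cont=0 payload=0x3C=60: acc |= 60<<14 -> acc=992990 shift=21 [end]
Varint 3: bytes[6:9] = DE CD 3C -> value 992990 (3 byte(s))
  byte[9]=0x48 cont=0 payload=0x48=72: acc |= 72<<0 -> acc=72 shift=7 [end]
Varint 4: bytes[9:10] = 48 -> value 72 (1 byte(s))
  byte[10]=0xB2 cont=1 payload=0x32=50: acc |= 50<<0 -> acc=50 shift=7
  byte[11]=0x36 cont=0 payload=0x36=54: acc |= 54<<7 -> acc=6962 shift=14 [end]
Varint 5: bytes[10:12] = B2 36 -> value 6962 (2 byte(s))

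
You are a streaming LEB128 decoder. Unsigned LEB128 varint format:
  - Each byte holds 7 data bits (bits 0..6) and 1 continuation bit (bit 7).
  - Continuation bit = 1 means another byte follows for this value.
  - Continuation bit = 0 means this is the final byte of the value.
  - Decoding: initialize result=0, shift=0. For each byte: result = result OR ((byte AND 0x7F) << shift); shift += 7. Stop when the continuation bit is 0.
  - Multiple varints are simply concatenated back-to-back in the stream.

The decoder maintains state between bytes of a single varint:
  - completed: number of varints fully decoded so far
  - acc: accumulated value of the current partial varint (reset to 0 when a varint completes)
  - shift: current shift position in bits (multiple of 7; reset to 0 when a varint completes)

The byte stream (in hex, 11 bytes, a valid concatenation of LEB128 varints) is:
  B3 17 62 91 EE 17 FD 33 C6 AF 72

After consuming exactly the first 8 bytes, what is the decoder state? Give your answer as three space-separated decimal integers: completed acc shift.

byte[0]=0xB3 cont=1 payload=0x33: acc |= 51<<0 -> completed=0 acc=51 shift=7
byte[1]=0x17 cont=0 payload=0x17: varint #1 complete (value=2995); reset -> completed=1 acc=0 shift=0
byte[2]=0x62 cont=0 payload=0x62: varint #2 complete (value=98); reset -> completed=2 acc=0 shift=0
byte[3]=0x91 cont=1 payload=0x11: acc |= 17<<0 -> completed=2 acc=17 shift=7
byte[4]=0xEE cont=1 payload=0x6E: acc |= 110<<7 -> completed=2 acc=14097 shift=14
byte[5]=0x17 cont=0 payload=0x17: varint #3 complete (value=390929); reset -> completed=3 acc=0 shift=0
byte[6]=0xFD cont=1 payload=0x7D: acc |= 125<<0 -> completed=3 acc=125 shift=7
byte[7]=0x33 cont=0 payload=0x33: varint #4 complete (value=6653); reset -> completed=4 acc=0 shift=0

Answer: 4 0 0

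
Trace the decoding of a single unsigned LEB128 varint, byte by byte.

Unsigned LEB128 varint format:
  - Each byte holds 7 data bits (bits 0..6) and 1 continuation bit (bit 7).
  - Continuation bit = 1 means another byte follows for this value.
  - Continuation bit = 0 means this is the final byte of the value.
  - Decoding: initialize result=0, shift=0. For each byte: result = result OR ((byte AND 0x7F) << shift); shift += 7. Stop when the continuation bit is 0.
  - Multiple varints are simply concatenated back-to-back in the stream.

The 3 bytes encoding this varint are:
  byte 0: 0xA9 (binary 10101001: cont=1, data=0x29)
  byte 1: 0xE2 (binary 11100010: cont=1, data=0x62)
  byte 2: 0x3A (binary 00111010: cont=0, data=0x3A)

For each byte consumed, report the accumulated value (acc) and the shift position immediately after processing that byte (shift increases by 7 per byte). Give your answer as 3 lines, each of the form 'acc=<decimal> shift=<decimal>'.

byte 0=0xA9: payload=0x29=41, contrib = 41<<0 = 41; acc -> 41, shift -> 7
byte 1=0xE2: payload=0x62=98, contrib = 98<<7 = 12544; acc -> 12585, shift -> 14
byte 2=0x3A: payload=0x3A=58, contrib = 58<<14 = 950272; acc -> 962857, shift -> 21

Answer: acc=41 shift=7
acc=12585 shift=14
acc=962857 shift=21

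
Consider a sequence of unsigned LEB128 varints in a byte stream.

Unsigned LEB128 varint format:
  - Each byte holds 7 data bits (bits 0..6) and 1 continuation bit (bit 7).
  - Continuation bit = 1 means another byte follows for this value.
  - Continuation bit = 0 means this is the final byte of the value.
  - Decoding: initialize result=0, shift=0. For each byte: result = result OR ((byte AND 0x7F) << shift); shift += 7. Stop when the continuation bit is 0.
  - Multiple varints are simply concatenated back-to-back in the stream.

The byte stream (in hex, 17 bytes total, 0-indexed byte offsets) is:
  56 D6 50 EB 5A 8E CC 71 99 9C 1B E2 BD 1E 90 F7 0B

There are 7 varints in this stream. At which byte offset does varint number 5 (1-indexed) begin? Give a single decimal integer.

Answer: 8

Derivation:
  byte[0]=0x56 cont=0 payload=0x56=86: acc |= 86<<0 -> acc=86 shift=7 [end]
Varint 1: bytes[0:1] = 56 -> value 86 (1 byte(s))
  byte[1]=0xD6 cont=1 payload=0x56=86: acc |= 86<<0 -> acc=86 shift=7
  byte[2]=0x50 cont=0 payload=0x50=80: acc |= 80<<7 -> acc=10326 shift=14 [end]
Varint 2: bytes[1:3] = D6 50 -> value 10326 (2 byte(s))
  byte[3]=0xEB cont=1 payload=0x6B=107: acc |= 107<<0 -> acc=107 shift=7
  byte[4]=0x5A cont=0 payload=0x5A=90: acc |= 90<<7 -> acc=11627 shift=14 [end]
Varint 3: bytes[3:5] = EB 5A -> value 11627 (2 byte(s))
  byte[5]=0x8E cont=1 payload=0x0E=14: acc |= 14<<0 -> acc=14 shift=7
  byte[6]=0xCC cont=1 payload=0x4C=76: acc |= 76<<7 -> acc=9742 shift=14
  byte[7]=0x71 cont=0 payload=0x71=113: acc |= 113<<14 -> acc=1861134 shift=21 [end]
Varint 4: bytes[5:8] = 8E CC 71 -> value 1861134 (3 byte(s))
  byte[8]=0x99 cont=1 payload=0x19=25: acc |= 25<<0 -> acc=25 shift=7
  byte[9]=0x9C cont=1 payload=0x1C=28: acc |= 28<<7 -> acc=3609 shift=14
  byte[10]=0x1B cont=0 payload=0x1B=27: acc |= 27<<14 -> acc=445977 shift=21 [end]
Varint 5: bytes[8:11] = 99 9C 1B -> value 445977 (3 byte(s))
  byte[11]=0xE2 cont=1 payload=0x62=98: acc |= 98<<0 -> acc=98 shift=7
  byte[12]=0xBD cont=1 payload=0x3D=61: acc |= 61<<7 -> acc=7906 shift=14
  byte[13]=0x1E cont=0 payload=0x1E=30: acc |= 30<<14 -> acc=499426 shift=21 [end]
Varint 6: bytes[11:14] = E2 BD 1E -> value 499426 (3 byte(s))
  byte[14]=0x90 cont=1 payload=0x10=16: acc |= 16<<0 -> acc=16 shift=7
  byte[15]=0xF7 cont=1 payload=0x77=119: acc |= 119<<7 -> acc=15248 shift=14
  byte[16]=0x0B cont=0 payload=0x0B=11: acc |= 11<<14 -> acc=195472 shift=21 [end]
Varint 7: bytes[14:17] = 90 F7 0B -> value 195472 (3 byte(s))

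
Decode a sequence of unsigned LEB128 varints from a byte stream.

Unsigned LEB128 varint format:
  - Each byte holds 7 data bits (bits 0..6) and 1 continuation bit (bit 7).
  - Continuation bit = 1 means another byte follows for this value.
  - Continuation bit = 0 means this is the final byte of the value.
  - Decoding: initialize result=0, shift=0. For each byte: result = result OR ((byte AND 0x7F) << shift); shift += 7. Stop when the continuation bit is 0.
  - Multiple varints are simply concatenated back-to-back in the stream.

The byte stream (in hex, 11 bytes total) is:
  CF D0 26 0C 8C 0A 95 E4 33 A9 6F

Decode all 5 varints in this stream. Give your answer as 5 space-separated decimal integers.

  byte[0]=0xCF cont=1 payload=0x4F=79: acc |= 79<<0 -> acc=79 shift=7
  byte[1]=0xD0 cont=1 payload=0x50=80: acc |= 80<<7 -> acc=10319 shift=14
  byte[2]=0x26 cont=0 payload=0x26=38: acc |= 38<<14 -> acc=632911 shift=21 [end]
Varint 1: bytes[0:3] = CF D0 26 -> value 632911 (3 byte(s))
  byte[3]=0x0C cont=0 payload=0x0C=12: acc |= 12<<0 -> acc=12 shift=7 [end]
Varint 2: bytes[3:4] = 0C -> value 12 (1 byte(s))
  byte[4]=0x8C cont=1 payload=0x0C=12: acc |= 12<<0 -> acc=12 shift=7
  byte[5]=0x0A cont=0 payload=0x0A=10: acc |= 10<<7 -> acc=1292 shift=14 [end]
Varint 3: bytes[4:6] = 8C 0A -> value 1292 (2 byte(s))
  byte[6]=0x95 cont=1 payload=0x15=21: acc |= 21<<0 -> acc=21 shift=7
  byte[7]=0xE4 cont=1 payload=0x64=100: acc |= 100<<7 -> acc=12821 shift=14
  byte[8]=0x33 cont=0 payload=0x33=51: acc |= 51<<14 -> acc=848405 shift=21 [end]
Varint 4: bytes[6:9] = 95 E4 33 -> value 848405 (3 byte(s))
  byte[9]=0xA9 cont=1 payload=0x29=41: acc |= 41<<0 -> acc=41 shift=7
  byte[10]=0x6F cont=0 payload=0x6F=111: acc |= 111<<7 -> acc=14249 shift=14 [end]
Varint 5: bytes[9:11] = A9 6F -> value 14249 (2 byte(s))

Answer: 632911 12 1292 848405 14249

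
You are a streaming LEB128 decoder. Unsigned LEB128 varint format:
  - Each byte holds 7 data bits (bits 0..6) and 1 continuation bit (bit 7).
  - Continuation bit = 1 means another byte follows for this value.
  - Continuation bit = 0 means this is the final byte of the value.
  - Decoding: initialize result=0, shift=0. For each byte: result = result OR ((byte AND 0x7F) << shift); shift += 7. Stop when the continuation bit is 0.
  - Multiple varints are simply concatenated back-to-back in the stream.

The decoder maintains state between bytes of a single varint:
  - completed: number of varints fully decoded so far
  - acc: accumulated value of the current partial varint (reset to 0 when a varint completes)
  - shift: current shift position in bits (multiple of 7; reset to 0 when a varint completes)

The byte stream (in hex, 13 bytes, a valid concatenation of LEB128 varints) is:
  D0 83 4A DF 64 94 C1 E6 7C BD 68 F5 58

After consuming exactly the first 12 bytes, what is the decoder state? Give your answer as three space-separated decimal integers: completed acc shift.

byte[0]=0xD0 cont=1 payload=0x50: acc |= 80<<0 -> completed=0 acc=80 shift=7
byte[1]=0x83 cont=1 payload=0x03: acc |= 3<<7 -> completed=0 acc=464 shift=14
byte[2]=0x4A cont=0 payload=0x4A: varint #1 complete (value=1212880); reset -> completed=1 acc=0 shift=0
byte[3]=0xDF cont=1 payload=0x5F: acc |= 95<<0 -> completed=1 acc=95 shift=7
byte[4]=0x64 cont=0 payload=0x64: varint #2 complete (value=12895); reset -> completed=2 acc=0 shift=0
byte[5]=0x94 cont=1 payload=0x14: acc |= 20<<0 -> completed=2 acc=20 shift=7
byte[6]=0xC1 cont=1 payload=0x41: acc |= 65<<7 -> completed=2 acc=8340 shift=14
byte[7]=0xE6 cont=1 payload=0x66: acc |= 102<<14 -> completed=2 acc=1679508 shift=21
byte[8]=0x7C cont=0 payload=0x7C: varint #3 complete (value=261726356); reset -> completed=3 acc=0 shift=0
byte[9]=0xBD cont=1 payload=0x3D: acc |= 61<<0 -> completed=3 acc=61 shift=7
byte[10]=0x68 cont=0 payload=0x68: varint #4 complete (value=13373); reset -> completed=4 acc=0 shift=0
byte[11]=0xF5 cont=1 payload=0x75: acc |= 117<<0 -> completed=4 acc=117 shift=7

Answer: 4 117 7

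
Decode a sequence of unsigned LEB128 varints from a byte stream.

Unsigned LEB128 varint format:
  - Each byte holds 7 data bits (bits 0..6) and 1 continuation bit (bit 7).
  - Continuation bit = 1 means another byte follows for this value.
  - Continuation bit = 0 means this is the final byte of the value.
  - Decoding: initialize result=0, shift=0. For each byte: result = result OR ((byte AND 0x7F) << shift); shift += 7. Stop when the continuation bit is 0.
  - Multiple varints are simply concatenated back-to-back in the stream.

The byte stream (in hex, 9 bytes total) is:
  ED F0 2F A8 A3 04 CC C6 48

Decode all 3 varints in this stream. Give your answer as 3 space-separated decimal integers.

  byte[0]=0xED cont=1 payload=0x6D=109: acc |= 109<<0 -> acc=109 shift=7
  byte[1]=0xF0 cont=1 payload=0x70=112: acc |= 112<<7 -> acc=14445 shift=14
  byte[2]=0x2F cont=0 payload=0x2F=47: acc |= 47<<14 -> acc=784493 shift=21 [end]
Varint 1: bytes[0:3] = ED F0 2F -> value 784493 (3 byte(s))
  byte[3]=0xA8 cont=1 payload=0x28=40: acc |= 40<<0 -> acc=40 shift=7
  byte[4]=0xA3 cont=1 payload=0x23=35: acc |= 35<<7 -> acc=4520 shift=14
  byte[5]=0x04 cont=0 payload=0x04=4: acc |= 4<<14 -> acc=70056 shift=21 [end]
Varint 2: bytes[3:6] = A8 A3 04 -> value 70056 (3 byte(s))
  byte[6]=0xCC cont=1 payload=0x4C=76: acc |= 76<<0 -> acc=76 shift=7
  byte[7]=0xC6 cont=1 payload=0x46=70: acc |= 70<<7 -> acc=9036 shift=14
  byte[8]=0x48 cont=0 payload=0x48=72: acc |= 72<<14 -> acc=1188684 shift=21 [end]
Varint 3: bytes[6:9] = CC C6 48 -> value 1188684 (3 byte(s))

Answer: 784493 70056 1188684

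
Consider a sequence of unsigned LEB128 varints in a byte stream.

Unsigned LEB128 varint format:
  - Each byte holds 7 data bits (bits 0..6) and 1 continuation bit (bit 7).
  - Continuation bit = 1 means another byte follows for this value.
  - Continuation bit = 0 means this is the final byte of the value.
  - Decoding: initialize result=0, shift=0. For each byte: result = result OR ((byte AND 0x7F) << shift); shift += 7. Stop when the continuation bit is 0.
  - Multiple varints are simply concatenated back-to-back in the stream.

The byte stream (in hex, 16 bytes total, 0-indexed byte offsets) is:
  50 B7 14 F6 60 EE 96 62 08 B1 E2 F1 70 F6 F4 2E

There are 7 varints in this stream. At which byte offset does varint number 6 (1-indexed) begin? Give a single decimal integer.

  byte[0]=0x50 cont=0 payload=0x50=80: acc |= 80<<0 -> acc=80 shift=7 [end]
Varint 1: bytes[0:1] = 50 -> value 80 (1 byte(s))
  byte[1]=0xB7 cont=1 payload=0x37=55: acc |= 55<<0 -> acc=55 shift=7
  byte[2]=0x14 cont=0 payload=0x14=20: acc |= 20<<7 -> acc=2615 shift=14 [end]
Varint 2: bytes[1:3] = B7 14 -> value 2615 (2 byte(s))
  byte[3]=0xF6 cont=1 payload=0x76=118: acc |= 118<<0 -> acc=118 shift=7
  byte[4]=0x60 cont=0 payload=0x60=96: acc |= 96<<7 -> acc=12406 shift=14 [end]
Varint 3: bytes[3:5] = F6 60 -> value 12406 (2 byte(s))
  byte[5]=0xEE cont=1 payload=0x6E=110: acc |= 110<<0 -> acc=110 shift=7
  byte[6]=0x96 cont=1 payload=0x16=22: acc |= 22<<7 -> acc=2926 shift=14
  byte[7]=0x62 cont=0 payload=0x62=98: acc |= 98<<14 -> acc=1608558 shift=21 [end]
Varint 4: bytes[5:8] = EE 96 62 -> value 1608558 (3 byte(s))
  byte[8]=0x08 cont=0 payload=0x08=8: acc |= 8<<0 -> acc=8 shift=7 [end]
Varint 5: bytes[8:9] = 08 -> value 8 (1 byte(s))
  byte[9]=0xB1 cont=1 payload=0x31=49: acc |= 49<<0 -> acc=49 shift=7
  byte[10]=0xE2 cont=1 payload=0x62=98: acc |= 98<<7 -> acc=12593 shift=14
  byte[11]=0xF1 cont=1 payload=0x71=113: acc |= 113<<14 -> acc=1863985 shift=21
  byte[12]=0x70 cont=0 payload=0x70=112: acc |= 112<<21 -> acc=236745009 shift=28 [end]
Varint 6: bytes[9:13] = B1 E2 F1 70 -> value 236745009 (4 byte(s))
  byte[13]=0xF6 cont=1 payload=0x76=118: acc |= 118<<0 -> acc=118 shift=7
  byte[14]=0xF4 cont=1 payload=0x74=116: acc |= 116<<7 -> acc=14966 shift=14
  byte[15]=0x2E cont=0 payload=0x2E=46: acc |= 46<<14 -> acc=768630 shift=21 [end]
Varint 7: bytes[13:16] = F6 F4 2E -> value 768630 (3 byte(s))

Answer: 9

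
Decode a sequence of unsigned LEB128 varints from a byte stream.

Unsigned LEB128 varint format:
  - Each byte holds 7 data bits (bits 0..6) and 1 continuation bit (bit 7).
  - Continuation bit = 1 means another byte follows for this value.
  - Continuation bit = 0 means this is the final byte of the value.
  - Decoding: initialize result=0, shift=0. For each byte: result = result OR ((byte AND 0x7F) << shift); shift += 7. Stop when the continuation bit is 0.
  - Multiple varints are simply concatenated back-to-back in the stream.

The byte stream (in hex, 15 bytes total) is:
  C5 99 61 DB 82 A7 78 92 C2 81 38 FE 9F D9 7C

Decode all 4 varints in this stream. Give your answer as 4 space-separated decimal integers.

Answer: 1592517 252297563 117465362 261509118

Derivation:
  byte[0]=0xC5 cont=1 payload=0x45=69: acc |= 69<<0 -> acc=69 shift=7
  byte[1]=0x99 cont=1 payload=0x19=25: acc |= 25<<7 -> acc=3269 shift=14
  byte[2]=0x61 cont=0 payload=0x61=97: acc |= 97<<14 -> acc=1592517 shift=21 [end]
Varint 1: bytes[0:3] = C5 99 61 -> value 1592517 (3 byte(s))
  byte[3]=0xDB cont=1 payload=0x5B=91: acc |= 91<<0 -> acc=91 shift=7
  byte[4]=0x82 cont=1 payload=0x02=2: acc |= 2<<7 -> acc=347 shift=14
  byte[5]=0xA7 cont=1 payload=0x27=39: acc |= 39<<14 -> acc=639323 shift=21
  byte[6]=0x78 cont=0 payload=0x78=120: acc |= 120<<21 -> acc=252297563 shift=28 [end]
Varint 2: bytes[3:7] = DB 82 A7 78 -> value 252297563 (4 byte(s))
  byte[7]=0x92 cont=1 payload=0x12=18: acc |= 18<<0 -> acc=18 shift=7
  byte[8]=0xC2 cont=1 payload=0x42=66: acc |= 66<<7 -> acc=8466 shift=14
  byte[9]=0x81 cont=1 payload=0x01=1: acc |= 1<<14 -> acc=24850 shift=21
  byte[10]=0x38 cont=0 payload=0x38=56: acc |= 56<<21 -> acc=117465362 shift=28 [end]
Varint 3: bytes[7:11] = 92 C2 81 38 -> value 117465362 (4 byte(s))
  byte[11]=0xFE cont=1 payload=0x7E=126: acc |= 126<<0 -> acc=126 shift=7
  byte[12]=0x9F cont=1 payload=0x1F=31: acc |= 31<<7 -> acc=4094 shift=14
  byte[13]=0xD9 cont=1 payload=0x59=89: acc |= 89<<14 -> acc=1462270 shift=21
  byte[14]=0x7C cont=0 payload=0x7C=124: acc |= 124<<21 -> acc=261509118 shift=28 [end]
Varint 4: bytes[11:15] = FE 9F D9 7C -> value 261509118 (4 byte(s))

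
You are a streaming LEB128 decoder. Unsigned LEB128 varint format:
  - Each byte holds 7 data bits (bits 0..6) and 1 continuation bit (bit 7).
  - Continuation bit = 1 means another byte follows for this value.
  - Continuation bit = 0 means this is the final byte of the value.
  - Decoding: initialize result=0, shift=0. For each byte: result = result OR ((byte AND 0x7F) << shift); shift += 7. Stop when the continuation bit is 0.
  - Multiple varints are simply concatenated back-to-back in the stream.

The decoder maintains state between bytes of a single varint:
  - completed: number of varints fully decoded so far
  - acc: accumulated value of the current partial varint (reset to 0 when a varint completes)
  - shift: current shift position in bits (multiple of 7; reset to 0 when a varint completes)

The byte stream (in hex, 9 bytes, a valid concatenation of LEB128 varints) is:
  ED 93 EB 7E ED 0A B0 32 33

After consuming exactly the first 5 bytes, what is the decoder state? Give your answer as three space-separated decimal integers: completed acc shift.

byte[0]=0xED cont=1 payload=0x6D: acc |= 109<<0 -> completed=0 acc=109 shift=7
byte[1]=0x93 cont=1 payload=0x13: acc |= 19<<7 -> completed=0 acc=2541 shift=14
byte[2]=0xEB cont=1 payload=0x6B: acc |= 107<<14 -> completed=0 acc=1755629 shift=21
byte[3]=0x7E cont=0 payload=0x7E: varint #1 complete (value=265996781); reset -> completed=1 acc=0 shift=0
byte[4]=0xED cont=1 payload=0x6D: acc |= 109<<0 -> completed=1 acc=109 shift=7

Answer: 1 109 7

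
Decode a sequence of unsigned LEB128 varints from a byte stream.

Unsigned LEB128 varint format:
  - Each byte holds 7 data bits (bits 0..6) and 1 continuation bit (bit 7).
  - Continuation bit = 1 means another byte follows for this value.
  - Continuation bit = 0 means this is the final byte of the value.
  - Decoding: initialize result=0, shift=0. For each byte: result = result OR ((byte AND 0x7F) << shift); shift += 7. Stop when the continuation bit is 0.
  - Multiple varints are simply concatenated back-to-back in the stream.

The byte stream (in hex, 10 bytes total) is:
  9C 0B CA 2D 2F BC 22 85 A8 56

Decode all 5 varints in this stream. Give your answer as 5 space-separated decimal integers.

  byte[0]=0x9C cont=1 payload=0x1C=28: acc |= 28<<0 -> acc=28 shift=7
  byte[1]=0x0B cont=0 payload=0x0B=11: acc |= 11<<7 -> acc=1436 shift=14 [end]
Varint 1: bytes[0:2] = 9C 0B -> value 1436 (2 byte(s))
  byte[2]=0xCA cont=1 payload=0x4A=74: acc |= 74<<0 -> acc=74 shift=7
  byte[3]=0x2D cont=0 payload=0x2D=45: acc |= 45<<7 -> acc=5834 shift=14 [end]
Varint 2: bytes[2:4] = CA 2D -> value 5834 (2 byte(s))
  byte[4]=0x2F cont=0 payload=0x2F=47: acc |= 47<<0 -> acc=47 shift=7 [end]
Varint 3: bytes[4:5] = 2F -> value 47 (1 byte(s))
  byte[5]=0xBC cont=1 payload=0x3C=60: acc |= 60<<0 -> acc=60 shift=7
  byte[6]=0x22 cont=0 payload=0x22=34: acc |= 34<<7 -> acc=4412 shift=14 [end]
Varint 4: bytes[5:7] = BC 22 -> value 4412 (2 byte(s))
  byte[7]=0x85 cont=1 payload=0x05=5: acc |= 5<<0 -> acc=5 shift=7
  byte[8]=0xA8 cont=1 payload=0x28=40: acc |= 40<<7 -> acc=5125 shift=14
  byte[9]=0x56 cont=0 payload=0x56=86: acc |= 86<<14 -> acc=1414149 shift=21 [end]
Varint 5: bytes[7:10] = 85 A8 56 -> value 1414149 (3 byte(s))

Answer: 1436 5834 47 4412 1414149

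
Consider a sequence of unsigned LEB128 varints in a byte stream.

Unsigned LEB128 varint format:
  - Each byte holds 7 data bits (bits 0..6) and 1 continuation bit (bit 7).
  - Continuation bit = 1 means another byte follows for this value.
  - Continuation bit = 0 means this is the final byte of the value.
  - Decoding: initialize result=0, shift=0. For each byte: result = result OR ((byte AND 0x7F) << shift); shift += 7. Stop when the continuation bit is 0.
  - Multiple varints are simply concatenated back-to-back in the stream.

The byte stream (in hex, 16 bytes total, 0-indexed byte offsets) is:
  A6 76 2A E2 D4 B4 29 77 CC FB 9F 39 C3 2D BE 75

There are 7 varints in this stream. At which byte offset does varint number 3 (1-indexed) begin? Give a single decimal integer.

Answer: 3

Derivation:
  byte[0]=0xA6 cont=1 payload=0x26=38: acc |= 38<<0 -> acc=38 shift=7
  byte[1]=0x76 cont=0 payload=0x76=118: acc |= 118<<7 -> acc=15142 shift=14 [end]
Varint 1: bytes[0:2] = A6 76 -> value 15142 (2 byte(s))
  byte[2]=0x2A cont=0 payload=0x2A=42: acc |= 42<<0 -> acc=42 shift=7 [end]
Varint 2: bytes[2:3] = 2A -> value 42 (1 byte(s))
  byte[3]=0xE2 cont=1 payload=0x62=98: acc |= 98<<0 -> acc=98 shift=7
  byte[4]=0xD4 cont=1 payload=0x54=84: acc |= 84<<7 -> acc=10850 shift=14
  byte[5]=0xB4 cont=1 payload=0x34=52: acc |= 52<<14 -> acc=862818 shift=21
  byte[6]=0x29 cont=0 payload=0x29=41: acc |= 41<<21 -> acc=86846050 shift=28 [end]
Varint 3: bytes[3:7] = E2 D4 B4 29 -> value 86846050 (4 byte(s))
  byte[7]=0x77 cont=0 payload=0x77=119: acc |= 119<<0 -> acc=119 shift=7 [end]
Varint 4: bytes[7:8] = 77 -> value 119 (1 byte(s))
  byte[8]=0xCC cont=1 payload=0x4C=76: acc |= 76<<0 -> acc=76 shift=7
  byte[9]=0xFB cont=1 payload=0x7B=123: acc |= 123<<7 -> acc=15820 shift=14
  byte[10]=0x9F cont=1 payload=0x1F=31: acc |= 31<<14 -> acc=523724 shift=21
  byte[11]=0x39 cont=0 payload=0x39=57: acc |= 57<<21 -> acc=120061388 shift=28 [end]
Varint 5: bytes[8:12] = CC FB 9F 39 -> value 120061388 (4 byte(s))
  byte[12]=0xC3 cont=1 payload=0x43=67: acc |= 67<<0 -> acc=67 shift=7
  byte[13]=0x2D cont=0 payload=0x2D=45: acc |= 45<<7 -> acc=5827 shift=14 [end]
Varint 6: bytes[12:14] = C3 2D -> value 5827 (2 byte(s))
  byte[14]=0xBE cont=1 payload=0x3E=62: acc |= 62<<0 -> acc=62 shift=7
  byte[15]=0x75 cont=0 payload=0x75=117: acc |= 117<<7 -> acc=15038 shift=14 [end]
Varint 7: bytes[14:16] = BE 75 -> value 15038 (2 byte(s))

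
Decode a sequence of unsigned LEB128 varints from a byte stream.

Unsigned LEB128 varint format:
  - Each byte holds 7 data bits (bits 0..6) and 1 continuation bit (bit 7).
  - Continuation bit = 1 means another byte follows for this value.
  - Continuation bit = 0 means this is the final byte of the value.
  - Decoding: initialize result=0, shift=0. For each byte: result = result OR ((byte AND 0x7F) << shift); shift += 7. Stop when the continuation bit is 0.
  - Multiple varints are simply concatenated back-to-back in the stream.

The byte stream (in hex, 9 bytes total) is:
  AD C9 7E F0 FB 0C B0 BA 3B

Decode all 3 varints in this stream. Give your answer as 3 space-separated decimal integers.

  byte[0]=0xAD cont=1 payload=0x2D=45: acc |= 45<<0 -> acc=45 shift=7
  byte[1]=0xC9 cont=1 payload=0x49=73: acc |= 73<<7 -> acc=9389 shift=14
  byte[2]=0x7E cont=0 payload=0x7E=126: acc |= 126<<14 -> acc=2073773 shift=21 [end]
Varint 1: bytes[0:3] = AD C9 7E -> value 2073773 (3 byte(s))
  byte[3]=0xF0 cont=1 payload=0x70=112: acc |= 112<<0 -> acc=112 shift=7
  byte[4]=0xFB cont=1 payload=0x7B=123: acc |= 123<<7 -> acc=15856 shift=14
  byte[5]=0x0C cont=0 payload=0x0C=12: acc |= 12<<14 -> acc=212464 shift=21 [end]
Varint 2: bytes[3:6] = F0 FB 0C -> value 212464 (3 byte(s))
  byte[6]=0xB0 cont=1 payload=0x30=48: acc |= 48<<0 -> acc=48 shift=7
  byte[7]=0xBA cont=1 payload=0x3A=58: acc |= 58<<7 -> acc=7472 shift=14
  byte[8]=0x3B cont=0 payload=0x3B=59: acc |= 59<<14 -> acc=974128 shift=21 [end]
Varint 3: bytes[6:9] = B0 BA 3B -> value 974128 (3 byte(s))

Answer: 2073773 212464 974128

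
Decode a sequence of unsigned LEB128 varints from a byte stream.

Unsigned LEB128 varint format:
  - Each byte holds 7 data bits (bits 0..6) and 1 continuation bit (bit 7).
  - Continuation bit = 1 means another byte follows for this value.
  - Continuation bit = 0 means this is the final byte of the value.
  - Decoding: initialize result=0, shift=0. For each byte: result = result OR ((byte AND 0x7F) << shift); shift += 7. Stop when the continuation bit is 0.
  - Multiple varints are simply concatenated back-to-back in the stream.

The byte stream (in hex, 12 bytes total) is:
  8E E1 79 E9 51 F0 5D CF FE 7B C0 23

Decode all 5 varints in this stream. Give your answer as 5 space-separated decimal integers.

  byte[0]=0x8E cont=1 payload=0x0E=14: acc |= 14<<0 -> acc=14 shift=7
  byte[1]=0xE1 cont=1 payload=0x61=97: acc |= 97<<7 -> acc=12430 shift=14
  byte[2]=0x79 cont=0 payload=0x79=121: acc |= 121<<14 -> acc=1994894 shift=21 [end]
Varint 1: bytes[0:3] = 8E E1 79 -> value 1994894 (3 byte(s))
  byte[3]=0xE9 cont=1 payload=0x69=105: acc |= 105<<0 -> acc=105 shift=7
  byte[4]=0x51 cont=0 payload=0x51=81: acc |= 81<<7 -> acc=10473 shift=14 [end]
Varint 2: bytes[3:5] = E9 51 -> value 10473 (2 byte(s))
  byte[5]=0xF0 cont=1 payload=0x70=112: acc |= 112<<0 -> acc=112 shift=7
  byte[6]=0x5D cont=0 payload=0x5D=93: acc |= 93<<7 -> acc=12016 shift=14 [end]
Varint 3: bytes[5:7] = F0 5D -> value 12016 (2 byte(s))
  byte[7]=0xCF cont=1 payload=0x4F=79: acc |= 79<<0 -> acc=79 shift=7
  byte[8]=0xFE cont=1 payload=0x7E=126: acc |= 126<<7 -> acc=16207 shift=14
  byte[9]=0x7B cont=0 payload=0x7B=123: acc |= 123<<14 -> acc=2031439 shift=21 [end]
Varint 4: bytes[7:10] = CF FE 7B -> value 2031439 (3 byte(s))
  byte[10]=0xC0 cont=1 payload=0x40=64: acc |= 64<<0 -> acc=64 shift=7
  byte[11]=0x23 cont=0 payload=0x23=35: acc |= 35<<7 -> acc=4544 shift=14 [end]
Varint 5: bytes[10:12] = C0 23 -> value 4544 (2 byte(s))

Answer: 1994894 10473 12016 2031439 4544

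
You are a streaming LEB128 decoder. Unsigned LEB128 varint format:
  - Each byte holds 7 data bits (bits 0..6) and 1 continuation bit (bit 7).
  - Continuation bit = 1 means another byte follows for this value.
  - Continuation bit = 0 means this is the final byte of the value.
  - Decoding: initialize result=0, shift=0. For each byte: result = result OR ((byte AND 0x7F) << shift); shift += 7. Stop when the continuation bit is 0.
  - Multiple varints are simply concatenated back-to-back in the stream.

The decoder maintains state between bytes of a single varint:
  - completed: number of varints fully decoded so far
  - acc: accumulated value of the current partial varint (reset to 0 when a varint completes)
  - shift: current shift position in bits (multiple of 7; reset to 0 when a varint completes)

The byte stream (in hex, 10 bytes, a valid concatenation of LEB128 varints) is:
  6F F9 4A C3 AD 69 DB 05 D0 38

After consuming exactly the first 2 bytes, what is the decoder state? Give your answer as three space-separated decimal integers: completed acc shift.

byte[0]=0x6F cont=0 payload=0x6F: varint #1 complete (value=111); reset -> completed=1 acc=0 shift=0
byte[1]=0xF9 cont=1 payload=0x79: acc |= 121<<0 -> completed=1 acc=121 shift=7

Answer: 1 121 7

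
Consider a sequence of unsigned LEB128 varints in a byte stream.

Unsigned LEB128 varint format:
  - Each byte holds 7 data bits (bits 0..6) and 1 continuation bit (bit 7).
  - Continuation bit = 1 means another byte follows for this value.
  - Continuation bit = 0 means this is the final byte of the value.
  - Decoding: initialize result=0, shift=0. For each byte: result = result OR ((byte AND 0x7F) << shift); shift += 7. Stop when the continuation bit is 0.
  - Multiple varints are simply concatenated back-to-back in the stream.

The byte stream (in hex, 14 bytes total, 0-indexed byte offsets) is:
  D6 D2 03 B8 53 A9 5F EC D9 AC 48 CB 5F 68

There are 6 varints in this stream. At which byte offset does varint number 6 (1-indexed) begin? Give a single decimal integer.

Answer: 13

Derivation:
  byte[0]=0xD6 cont=1 payload=0x56=86: acc |= 86<<0 -> acc=86 shift=7
  byte[1]=0xD2 cont=1 payload=0x52=82: acc |= 82<<7 -> acc=10582 shift=14
  byte[2]=0x03 cont=0 payload=0x03=3: acc |= 3<<14 -> acc=59734 shift=21 [end]
Varint 1: bytes[0:3] = D6 D2 03 -> value 59734 (3 byte(s))
  byte[3]=0xB8 cont=1 payload=0x38=56: acc |= 56<<0 -> acc=56 shift=7
  byte[4]=0x53 cont=0 payload=0x53=83: acc |= 83<<7 -> acc=10680 shift=14 [end]
Varint 2: bytes[3:5] = B8 53 -> value 10680 (2 byte(s))
  byte[5]=0xA9 cont=1 payload=0x29=41: acc |= 41<<0 -> acc=41 shift=7
  byte[6]=0x5F cont=0 payload=0x5F=95: acc |= 95<<7 -> acc=12201 shift=14 [end]
Varint 3: bytes[5:7] = A9 5F -> value 12201 (2 byte(s))
  byte[7]=0xEC cont=1 payload=0x6C=108: acc |= 108<<0 -> acc=108 shift=7
  byte[8]=0xD9 cont=1 payload=0x59=89: acc |= 89<<7 -> acc=11500 shift=14
  byte[9]=0xAC cont=1 payload=0x2C=44: acc |= 44<<14 -> acc=732396 shift=21
  byte[10]=0x48 cont=0 payload=0x48=72: acc |= 72<<21 -> acc=151727340 shift=28 [end]
Varint 4: bytes[7:11] = EC D9 AC 48 -> value 151727340 (4 byte(s))
  byte[11]=0xCB cont=1 payload=0x4B=75: acc |= 75<<0 -> acc=75 shift=7
  byte[12]=0x5F cont=0 payload=0x5F=95: acc |= 95<<7 -> acc=12235 shift=14 [end]
Varint 5: bytes[11:13] = CB 5F -> value 12235 (2 byte(s))
  byte[13]=0x68 cont=0 payload=0x68=104: acc |= 104<<0 -> acc=104 shift=7 [end]
Varint 6: bytes[13:14] = 68 -> value 104 (1 byte(s))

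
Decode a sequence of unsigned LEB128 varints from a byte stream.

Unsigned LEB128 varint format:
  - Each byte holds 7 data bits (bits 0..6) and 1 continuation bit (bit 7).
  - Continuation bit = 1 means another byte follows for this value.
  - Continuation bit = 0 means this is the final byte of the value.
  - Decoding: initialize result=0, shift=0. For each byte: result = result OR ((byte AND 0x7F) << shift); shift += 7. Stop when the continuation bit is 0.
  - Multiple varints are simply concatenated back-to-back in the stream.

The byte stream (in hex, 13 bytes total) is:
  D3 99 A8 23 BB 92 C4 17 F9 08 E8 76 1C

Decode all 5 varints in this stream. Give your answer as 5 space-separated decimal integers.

Answer: 74058963 49350971 1145 15208 28

Derivation:
  byte[0]=0xD3 cont=1 payload=0x53=83: acc |= 83<<0 -> acc=83 shift=7
  byte[1]=0x99 cont=1 payload=0x19=25: acc |= 25<<7 -> acc=3283 shift=14
  byte[2]=0xA8 cont=1 payload=0x28=40: acc |= 40<<14 -> acc=658643 shift=21
  byte[3]=0x23 cont=0 payload=0x23=35: acc |= 35<<21 -> acc=74058963 shift=28 [end]
Varint 1: bytes[0:4] = D3 99 A8 23 -> value 74058963 (4 byte(s))
  byte[4]=0xBB cont=1 payload=0x3B=59: acc |= 59<<0 -> acc=59 shift=7
  byte[5]=0x92 cont=1 payload=0x12=18: acc |= 18<<7 -> acc=2363 shift=14
  byte[6]=0xC4 cont=1 payload=0x44=68: acc |= 68<<14 -> acc=1116475 shift=21
  byte[7]=0x17 cont=0 payload=0x17=23: acc |= 23<<21 -> acc=49350971 shift=28 [end]
Varint 2: bytes[4:8] = BB 92 C4 17 -> value 49350971 (4 byte(s))
  byte[8]=0xF9 cont=1 payload=0x79=121: acc |= 121<<0 -> acc=121 shift=7
  byte[9]=0x08 cont=0 payload=0x08=8: acc |= 8<<7 -> acc=1145 shift=14 [end]
Varint 3: bytes[8:10] = F9 08 -> value 1145 (2 byte(s))
  byte[10]=0xE8 cont=1 payload=0x68=104: acc |= 104<<0 -> acc=104 shift=7
  byte[11]=0x76 cont=0 payload=0x76=118: acc |= 118<<7 -> acc=15208 shift=14 [end]
Varint 4: bytes[10:12] = E8 76 -> value 15208 (2 byte(s))
  byte[12]=0x1C cont=0 payload=0x1C=28: acc |= 28<<0 -> acc=28 shift=7 [end]
Varint 5: bytes[12:13] = 1C -> value 28 (1 byte(s))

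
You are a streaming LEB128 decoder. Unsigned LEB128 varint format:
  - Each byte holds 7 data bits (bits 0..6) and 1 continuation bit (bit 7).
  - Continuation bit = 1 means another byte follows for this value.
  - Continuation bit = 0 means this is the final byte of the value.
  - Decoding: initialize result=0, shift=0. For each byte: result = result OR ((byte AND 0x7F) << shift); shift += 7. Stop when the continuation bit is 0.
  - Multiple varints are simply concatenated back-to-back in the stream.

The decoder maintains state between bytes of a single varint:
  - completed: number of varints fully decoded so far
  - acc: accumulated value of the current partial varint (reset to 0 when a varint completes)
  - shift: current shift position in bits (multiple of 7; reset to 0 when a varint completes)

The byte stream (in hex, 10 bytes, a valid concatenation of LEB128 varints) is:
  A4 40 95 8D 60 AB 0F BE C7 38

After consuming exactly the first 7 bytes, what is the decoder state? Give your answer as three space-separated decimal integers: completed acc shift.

Answer: 3 0 0

Derivation:
byte[0]=0xA4 cont=1 payload=0x24: acc |= 36<<0 -> completed=0 acc=36 shift=7
byte[1]=0x40 cont=0 payload=0x40: varint #1 complete (value=8228); reset -> completed=1 acc=0 shift=0
byte[2]=0x95 cont=1 payload=0x15: acc |= 21<<0 -> completed=1 acc=21 shift=7
byte[3]=0x8D cont=1 payload=0x0D: acc |= 13<<7 -> completed=1 acc=1685 shift=14
byte[4]=0x60 cont=0 payload=0x60: varint #2 complete (value=1574549); reset -> completed=2 acc=0 shift=0
byte[5]=0xAB cont=1 payload=0x2B: acc |= 43<<0 -> completed=2 acc=43 shift=7
byte[6]=0x0F cont=0 payload=0x0F: varint #3 complete (value=1963); reset -> completed=3 acc=0 shift=0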